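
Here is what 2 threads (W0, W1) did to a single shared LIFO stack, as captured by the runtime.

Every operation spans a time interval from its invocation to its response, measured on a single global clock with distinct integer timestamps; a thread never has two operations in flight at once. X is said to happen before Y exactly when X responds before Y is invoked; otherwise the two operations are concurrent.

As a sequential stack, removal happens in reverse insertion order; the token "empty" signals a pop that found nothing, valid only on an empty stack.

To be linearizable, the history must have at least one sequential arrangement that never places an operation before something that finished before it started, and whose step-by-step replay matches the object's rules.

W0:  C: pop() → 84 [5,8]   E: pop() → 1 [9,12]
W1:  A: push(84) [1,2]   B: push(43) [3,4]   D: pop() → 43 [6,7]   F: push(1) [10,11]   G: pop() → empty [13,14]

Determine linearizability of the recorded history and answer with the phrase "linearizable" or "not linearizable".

linearizable

witness order: A, B, D, C, F, E, G
1. A push(84), leaving stack <84>
2. B push(43), leaving stack <84,43>
3. D pop() → 43, leaving stack <84>
4. C pop() → 84, leaving stack <>
5. F push(1), leaving stack <1>
6. E pop() → 1, leaving stack <>
7. G pop() → empty, leaving stack <>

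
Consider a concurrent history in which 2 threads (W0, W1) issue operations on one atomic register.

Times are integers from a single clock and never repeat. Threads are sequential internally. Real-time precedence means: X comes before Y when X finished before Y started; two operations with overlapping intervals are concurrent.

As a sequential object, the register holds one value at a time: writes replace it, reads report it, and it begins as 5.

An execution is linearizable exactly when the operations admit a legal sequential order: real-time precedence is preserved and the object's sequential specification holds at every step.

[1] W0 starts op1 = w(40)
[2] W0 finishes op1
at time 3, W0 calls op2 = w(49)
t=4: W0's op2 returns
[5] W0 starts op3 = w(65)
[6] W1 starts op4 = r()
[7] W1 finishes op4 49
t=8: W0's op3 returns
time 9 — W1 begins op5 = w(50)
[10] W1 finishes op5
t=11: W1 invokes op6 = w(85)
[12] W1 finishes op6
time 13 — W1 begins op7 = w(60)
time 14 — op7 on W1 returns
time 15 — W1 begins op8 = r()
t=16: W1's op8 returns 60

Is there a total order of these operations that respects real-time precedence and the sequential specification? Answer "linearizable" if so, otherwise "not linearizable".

witness order: op1, op2, op4, op3, op5, op6, op7, op8
after step 1 (op1 w(40)): value 40
after step 2 (op2 w(49)): value 49
after step 3 (op4 r() → 49): value 49
after step 4 (op3 w(65)): value 65
after step 5 (op5 w(50)): value 50
after step 6 (op6 w(85)): value 85
after step 7 (op7 w(60)): value 60
after step 8 (op8 r() → 60): value 60

linearizable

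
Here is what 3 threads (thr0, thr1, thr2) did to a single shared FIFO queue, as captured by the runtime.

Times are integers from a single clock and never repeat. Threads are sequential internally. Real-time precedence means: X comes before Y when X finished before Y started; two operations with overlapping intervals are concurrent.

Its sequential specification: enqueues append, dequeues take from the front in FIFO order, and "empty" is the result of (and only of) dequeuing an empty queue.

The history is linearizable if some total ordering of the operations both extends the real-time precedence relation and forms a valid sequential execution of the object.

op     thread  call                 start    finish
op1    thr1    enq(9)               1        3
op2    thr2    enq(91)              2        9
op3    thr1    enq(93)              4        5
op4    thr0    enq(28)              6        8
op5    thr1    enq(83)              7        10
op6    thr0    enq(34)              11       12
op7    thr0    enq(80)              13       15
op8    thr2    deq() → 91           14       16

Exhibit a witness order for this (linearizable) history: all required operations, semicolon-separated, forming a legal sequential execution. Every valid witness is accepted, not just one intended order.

op2; op1; op3; op4; op5; op6; op7; op8

after step 1 (op2 enq(91)): queue <91>
after step 2 (op1 enq(9)): queue <91,9>
after step 3 (op3 enq(93)): queue <91,9,93>
after step 4 (op4 enq(28)): queue <91,9,93,28>
after step 5 (op5 enq(83)): queue <91,9,93,28,83>
after step 6 (op6 enq(34)): queue <91,9,93,28,83,34>
after step 7 (op7 enq(80)): queue <91,9,93,28,83,34,80>
after step 8 (op8 deq() → 91): queue <9,93,28,83,34,80>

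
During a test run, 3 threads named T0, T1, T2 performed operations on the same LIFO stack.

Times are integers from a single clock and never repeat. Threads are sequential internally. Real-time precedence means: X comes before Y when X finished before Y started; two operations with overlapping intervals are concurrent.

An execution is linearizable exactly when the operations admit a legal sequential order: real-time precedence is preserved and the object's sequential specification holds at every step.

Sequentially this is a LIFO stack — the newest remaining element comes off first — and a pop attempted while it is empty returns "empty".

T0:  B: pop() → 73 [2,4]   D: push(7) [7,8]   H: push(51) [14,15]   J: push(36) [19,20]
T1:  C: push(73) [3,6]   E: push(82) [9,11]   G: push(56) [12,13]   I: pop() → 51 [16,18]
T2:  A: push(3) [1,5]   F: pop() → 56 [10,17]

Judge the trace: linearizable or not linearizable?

a witness: A, C, B, D, E, G, F, H, I, J
1. A push(3), leaving stack <3>
2. C push(73), leaving stack <3,73>
3. B pop() → 73, leaving stack <3>
4. D push(7), leaving stack <3,7>
5. E push(82), leaving stack <3,7,82>
6. G push(56), leaving stack <3,7,82,56>
7. F pop() → 56, leaving stack <3,7,82>
8. H push(51), leaving stack <3,7,82,51>
9. I pop() → 51, leaving stack <3,7,82>
10. J push(36), leaving stack <3,7,82,36>

linearizable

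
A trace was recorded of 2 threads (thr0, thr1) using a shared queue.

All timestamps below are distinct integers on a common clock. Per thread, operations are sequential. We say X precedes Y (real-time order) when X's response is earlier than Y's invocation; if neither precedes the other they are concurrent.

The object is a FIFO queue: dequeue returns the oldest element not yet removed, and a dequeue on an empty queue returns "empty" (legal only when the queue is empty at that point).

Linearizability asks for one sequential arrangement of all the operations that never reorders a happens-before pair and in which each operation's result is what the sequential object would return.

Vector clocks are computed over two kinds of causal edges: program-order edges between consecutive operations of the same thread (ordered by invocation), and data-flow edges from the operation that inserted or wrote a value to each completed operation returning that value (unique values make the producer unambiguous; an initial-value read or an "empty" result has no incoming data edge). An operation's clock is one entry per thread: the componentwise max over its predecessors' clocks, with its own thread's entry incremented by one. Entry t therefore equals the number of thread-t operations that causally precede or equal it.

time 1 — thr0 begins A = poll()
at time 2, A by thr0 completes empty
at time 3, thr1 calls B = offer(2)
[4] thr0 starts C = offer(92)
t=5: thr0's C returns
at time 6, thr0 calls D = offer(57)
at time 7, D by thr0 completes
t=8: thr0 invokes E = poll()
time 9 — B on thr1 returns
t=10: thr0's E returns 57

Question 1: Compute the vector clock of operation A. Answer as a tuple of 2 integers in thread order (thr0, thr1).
(1, 0)

B (invocation 3): nothing precedes it; thr1's component alone gives (0, 1)
A (invocation 1): nothing precedes it; thr0's component alone gives (1, 0)
merge at C (invoked 4): VC(A)=(1, 0), own-thread bump on thr0 → (2, 0)
merge at D (invoked 6): VC(C)=(2, 0), own-thread bump on thr0 → (3, 0)
merge at E (invoked 8): VC(D)=(3, 0), own-thread bump on thr0 → (4, 0)
target: VC(A) = (1, 0)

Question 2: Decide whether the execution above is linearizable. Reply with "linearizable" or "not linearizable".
not linearizable

prefix check: 1..9 passes, 1..10 fails once E's time-10 response joins
5 completed operations, 4 real-time-consistent orders — every queue replay fails
for example A, B, C, D, E fails at step 5: E poll() → 57 is not legal there
for example A, C, B, D, E fails at step 5: E poll() → 57 is not legal there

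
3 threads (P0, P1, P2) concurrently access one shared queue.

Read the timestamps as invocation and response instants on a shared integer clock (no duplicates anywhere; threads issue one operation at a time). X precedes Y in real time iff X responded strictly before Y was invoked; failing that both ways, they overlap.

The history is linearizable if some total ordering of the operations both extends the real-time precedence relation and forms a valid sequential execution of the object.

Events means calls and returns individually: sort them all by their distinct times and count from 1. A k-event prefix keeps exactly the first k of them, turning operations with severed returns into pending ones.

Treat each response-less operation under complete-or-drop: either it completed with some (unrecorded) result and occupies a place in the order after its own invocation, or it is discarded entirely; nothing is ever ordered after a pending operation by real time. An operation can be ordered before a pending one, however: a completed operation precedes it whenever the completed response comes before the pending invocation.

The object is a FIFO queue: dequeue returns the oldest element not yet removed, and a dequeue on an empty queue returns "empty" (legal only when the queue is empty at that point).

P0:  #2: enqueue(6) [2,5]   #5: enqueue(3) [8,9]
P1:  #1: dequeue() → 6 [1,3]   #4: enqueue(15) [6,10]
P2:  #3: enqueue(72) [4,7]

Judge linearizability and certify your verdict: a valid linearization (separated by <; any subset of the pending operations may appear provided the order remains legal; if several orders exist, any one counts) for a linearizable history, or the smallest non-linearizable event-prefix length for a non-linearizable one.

1. #2 enqueue(6), leaving queue <6>
2. #1 dequeue() → 6, leaving queue <>
3. #3 enqueue(72), leaving queue <72>
4. #4 enqueue(15), leaving queue <72,15>
5. #5 enqueue(3), leaving queue <72,15,3>

linearizable — witness: #2 < #1 < #3 < #4 < #5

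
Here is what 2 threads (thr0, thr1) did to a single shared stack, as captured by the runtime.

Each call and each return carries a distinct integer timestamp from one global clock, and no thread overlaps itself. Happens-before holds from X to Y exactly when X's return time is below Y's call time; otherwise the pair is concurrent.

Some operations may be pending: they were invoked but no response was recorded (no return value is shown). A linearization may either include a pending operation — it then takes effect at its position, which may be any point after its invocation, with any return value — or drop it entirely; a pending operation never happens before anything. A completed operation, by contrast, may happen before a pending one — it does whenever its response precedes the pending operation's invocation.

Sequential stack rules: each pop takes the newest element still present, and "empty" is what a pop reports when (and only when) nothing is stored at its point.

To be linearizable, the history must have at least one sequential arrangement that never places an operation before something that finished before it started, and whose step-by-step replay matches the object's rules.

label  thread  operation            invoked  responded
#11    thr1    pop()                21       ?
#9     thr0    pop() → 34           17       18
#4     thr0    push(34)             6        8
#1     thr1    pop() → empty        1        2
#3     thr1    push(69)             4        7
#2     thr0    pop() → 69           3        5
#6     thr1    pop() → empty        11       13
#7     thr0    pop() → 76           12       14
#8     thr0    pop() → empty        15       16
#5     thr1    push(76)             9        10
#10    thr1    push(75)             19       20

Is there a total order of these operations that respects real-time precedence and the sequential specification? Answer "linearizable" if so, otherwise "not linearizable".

prefix check: 1..12 passes, 1..13 fails once #6's time-13 response joins
3 orders of the 6 completed stack ops respect real time; none is legal
no completion choice of the 1 pending operation (#7) rescues it — every subset was tried
take #1, #2, #3, #4, #5, #6 (pending dropped): step 2 already fails, because #2 pop() → 69 cannot occur there
take #1, #2, #4, #3, #5, #6 (pending dropped): step 2 already fails, because #2 pop() → 69 cannot occur there

not linearizable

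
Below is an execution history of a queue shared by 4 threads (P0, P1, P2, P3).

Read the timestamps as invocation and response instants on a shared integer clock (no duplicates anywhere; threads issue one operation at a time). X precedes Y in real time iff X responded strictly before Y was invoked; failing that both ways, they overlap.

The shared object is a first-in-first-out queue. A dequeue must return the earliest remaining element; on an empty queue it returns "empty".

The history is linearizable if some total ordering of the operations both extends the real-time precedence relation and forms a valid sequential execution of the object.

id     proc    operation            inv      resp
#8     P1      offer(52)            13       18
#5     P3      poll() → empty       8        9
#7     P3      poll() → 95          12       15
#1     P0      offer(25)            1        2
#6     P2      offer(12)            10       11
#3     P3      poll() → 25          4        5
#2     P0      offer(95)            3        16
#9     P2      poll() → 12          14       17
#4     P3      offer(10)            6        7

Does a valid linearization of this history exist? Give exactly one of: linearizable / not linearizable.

the violation lands at event 9, #5's response at time 9: events 1..8 linearize, events 1..9 do not
the sole real-time-consistent order of 4 completed operations fails the queue replay
every completion of the 1 pending operation (#2) was checked; none linearizes
sample order #1, #3, #4, #5 (pending dropped) stalls at step 4 — #5 poll() → empty has no legal effect

not linearizable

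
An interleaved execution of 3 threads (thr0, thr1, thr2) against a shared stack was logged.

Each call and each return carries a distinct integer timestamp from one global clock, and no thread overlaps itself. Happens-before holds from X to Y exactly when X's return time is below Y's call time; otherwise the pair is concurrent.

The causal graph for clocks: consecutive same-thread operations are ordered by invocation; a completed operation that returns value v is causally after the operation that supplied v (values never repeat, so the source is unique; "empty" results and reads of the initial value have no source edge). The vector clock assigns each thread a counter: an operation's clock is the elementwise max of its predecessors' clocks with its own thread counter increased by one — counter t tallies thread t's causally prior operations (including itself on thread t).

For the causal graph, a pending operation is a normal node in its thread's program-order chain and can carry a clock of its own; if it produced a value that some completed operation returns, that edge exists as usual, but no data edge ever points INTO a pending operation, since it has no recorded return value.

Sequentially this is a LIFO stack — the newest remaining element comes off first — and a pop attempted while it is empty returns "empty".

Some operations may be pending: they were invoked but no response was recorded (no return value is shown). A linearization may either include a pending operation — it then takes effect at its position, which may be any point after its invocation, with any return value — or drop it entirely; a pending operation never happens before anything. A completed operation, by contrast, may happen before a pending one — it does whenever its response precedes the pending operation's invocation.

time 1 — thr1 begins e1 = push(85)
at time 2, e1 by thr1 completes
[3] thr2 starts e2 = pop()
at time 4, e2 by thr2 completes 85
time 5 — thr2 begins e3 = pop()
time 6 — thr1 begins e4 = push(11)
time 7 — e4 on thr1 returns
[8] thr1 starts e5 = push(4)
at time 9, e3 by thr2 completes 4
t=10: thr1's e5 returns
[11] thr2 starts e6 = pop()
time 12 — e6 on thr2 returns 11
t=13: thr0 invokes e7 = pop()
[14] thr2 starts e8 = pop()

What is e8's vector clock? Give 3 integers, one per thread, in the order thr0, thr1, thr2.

invoked at 1, e1 has no predecessors; its own thr1 bump gives (0, 1, 0)
invoked at 13, e7 has no predecessors; its own thr0 bump gives (1, 0, 0)
e2, invoked 3, takes VC(e1)=(0, 1, 0) under max, adds 1 for thr2 → (0, 1, 1)
e4, invoked 6, takes VC(e1)=(0, 1, 0) under max, adds 1 for thr1 → (0, 2, 0)
e5, invoked 8, takes VC(e4)=(0, 2, 0) under max, adds 1 for thr1 → (0, 3, 0)
e3, invoked 5, takes VC(e2)=(0, 1, 1), VC(e5)=(0, 3, 0) under max, adds 1 for thr2 → (0, 3, 2)
e6, invoked 11, takes VC(e3)=(0, 3, 2), VC(e4)=(0, 2, 0) under max, adds 1 for thr2 → (0, 3, 3)
e8, invoked 14, takes VC(e6)=(0, 3, 3) under max, adds 1 for thr2 → (0, 3, 4)
target: VC(e8) = (0, 3, 4)

(0, 3, 4)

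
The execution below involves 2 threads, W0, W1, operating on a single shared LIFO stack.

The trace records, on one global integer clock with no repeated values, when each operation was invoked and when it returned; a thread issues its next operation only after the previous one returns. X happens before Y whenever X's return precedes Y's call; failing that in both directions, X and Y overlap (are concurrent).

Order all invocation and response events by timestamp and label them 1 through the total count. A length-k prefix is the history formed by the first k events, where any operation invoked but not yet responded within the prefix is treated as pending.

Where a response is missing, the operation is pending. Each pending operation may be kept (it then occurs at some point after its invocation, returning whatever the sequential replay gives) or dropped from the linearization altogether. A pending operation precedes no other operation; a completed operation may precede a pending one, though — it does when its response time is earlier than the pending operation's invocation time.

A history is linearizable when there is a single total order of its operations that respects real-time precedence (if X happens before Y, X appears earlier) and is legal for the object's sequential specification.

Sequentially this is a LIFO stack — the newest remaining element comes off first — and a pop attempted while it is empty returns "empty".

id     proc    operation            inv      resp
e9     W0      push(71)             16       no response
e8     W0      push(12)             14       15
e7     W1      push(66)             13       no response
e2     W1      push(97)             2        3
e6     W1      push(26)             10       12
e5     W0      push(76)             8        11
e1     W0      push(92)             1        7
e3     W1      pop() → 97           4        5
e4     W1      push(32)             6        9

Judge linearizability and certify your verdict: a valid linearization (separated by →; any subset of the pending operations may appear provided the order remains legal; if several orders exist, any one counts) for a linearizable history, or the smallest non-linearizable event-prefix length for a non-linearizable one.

linearizable — witness: e1 → e2 → e3 → e4 → e5 → e6 → e7 → e8

after step 1 (e1 push(92)): stack <92>
after step 2 (e2 push(97)): stack <92,97>
after step 3 (e3 pop() → 97): stack <92>
after step 4 (e4 push(32)): stack <92,32>
after step 5 (e5 push(76)): stack <92,32,76>
after step 6 (e6 push(26)): stack <92,32,76,26>
after step 7 (e7 push(66) (pending, included)): stack <92,32,76,26,66>
after step 8 (e8 push(12)): stack <92,32,76,26,66,12>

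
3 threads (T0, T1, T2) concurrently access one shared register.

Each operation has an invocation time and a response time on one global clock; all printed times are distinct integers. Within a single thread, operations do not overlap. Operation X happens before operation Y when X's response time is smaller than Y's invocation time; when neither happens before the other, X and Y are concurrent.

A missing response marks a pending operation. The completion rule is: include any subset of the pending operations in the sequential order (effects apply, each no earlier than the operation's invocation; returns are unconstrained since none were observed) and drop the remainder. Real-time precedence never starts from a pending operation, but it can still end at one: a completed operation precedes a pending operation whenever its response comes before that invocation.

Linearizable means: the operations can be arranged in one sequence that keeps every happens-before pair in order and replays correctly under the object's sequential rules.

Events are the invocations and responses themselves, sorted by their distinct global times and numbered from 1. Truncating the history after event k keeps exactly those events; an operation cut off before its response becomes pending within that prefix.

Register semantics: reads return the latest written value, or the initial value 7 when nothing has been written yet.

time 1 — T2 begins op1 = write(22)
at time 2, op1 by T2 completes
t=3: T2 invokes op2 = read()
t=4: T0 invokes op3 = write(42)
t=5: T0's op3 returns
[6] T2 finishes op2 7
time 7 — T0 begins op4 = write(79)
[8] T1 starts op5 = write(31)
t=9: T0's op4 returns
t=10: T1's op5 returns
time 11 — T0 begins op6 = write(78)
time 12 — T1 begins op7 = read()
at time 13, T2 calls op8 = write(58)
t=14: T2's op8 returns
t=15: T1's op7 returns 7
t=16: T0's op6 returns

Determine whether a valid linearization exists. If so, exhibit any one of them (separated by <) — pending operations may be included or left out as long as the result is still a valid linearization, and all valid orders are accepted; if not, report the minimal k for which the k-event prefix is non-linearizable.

not linearizable — minimal violating prefix: 6 events

events 1..5 are fine; event 6 — the response of op2 at time 6 — makes the prefix non-linearizable
3 completed operations, 2 real-time-consistent orders — every register replay fails
one such order, op1, op2, op3, breaks at step 2 where op2 read() → 7 is illegal
one such order, op1, op3, op2, breaks at step 3 where op2 read() → 7 is illegal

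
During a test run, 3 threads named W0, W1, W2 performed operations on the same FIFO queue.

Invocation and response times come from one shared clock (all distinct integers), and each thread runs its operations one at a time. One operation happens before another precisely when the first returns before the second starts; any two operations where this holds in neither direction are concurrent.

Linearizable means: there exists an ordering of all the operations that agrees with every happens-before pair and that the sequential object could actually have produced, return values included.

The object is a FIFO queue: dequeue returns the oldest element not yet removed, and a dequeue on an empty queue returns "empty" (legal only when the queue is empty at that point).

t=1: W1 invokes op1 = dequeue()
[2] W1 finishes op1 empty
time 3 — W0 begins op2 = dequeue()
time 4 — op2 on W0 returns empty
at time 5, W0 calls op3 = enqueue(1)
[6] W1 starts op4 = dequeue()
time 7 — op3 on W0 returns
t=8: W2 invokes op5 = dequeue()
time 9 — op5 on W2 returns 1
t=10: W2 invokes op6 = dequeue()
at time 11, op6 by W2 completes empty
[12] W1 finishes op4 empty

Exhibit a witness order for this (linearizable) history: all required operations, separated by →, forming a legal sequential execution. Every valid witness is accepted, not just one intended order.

op1 → op2 → op3 → op5 → op4 → op6

step 1: op1 dequeue() → empty — queue <>
step 2: op2 dequeue() → empty — queue <>
step 3: op3 enqueue(1) — queue <1>
step 4: op5 dequeue() → 1 — queue <>
step 5: op4 dequeue() → empty — queue <>
step 6: op6 dequeue() → empty — queue <>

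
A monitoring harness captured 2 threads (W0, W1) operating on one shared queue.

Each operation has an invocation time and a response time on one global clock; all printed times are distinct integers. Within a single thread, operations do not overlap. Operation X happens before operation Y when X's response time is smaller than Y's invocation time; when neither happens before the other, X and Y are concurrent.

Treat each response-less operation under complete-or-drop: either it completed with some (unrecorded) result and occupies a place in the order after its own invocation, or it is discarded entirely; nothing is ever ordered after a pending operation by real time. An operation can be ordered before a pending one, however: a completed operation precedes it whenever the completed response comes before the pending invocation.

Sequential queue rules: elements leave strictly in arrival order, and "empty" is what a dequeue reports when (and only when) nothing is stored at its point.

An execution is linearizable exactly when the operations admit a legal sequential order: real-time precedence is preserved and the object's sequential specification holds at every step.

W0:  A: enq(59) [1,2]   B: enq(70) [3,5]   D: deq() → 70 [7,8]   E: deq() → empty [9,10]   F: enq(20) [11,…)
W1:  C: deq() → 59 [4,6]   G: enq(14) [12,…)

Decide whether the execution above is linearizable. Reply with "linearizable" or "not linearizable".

one valid linearization: A, B, C, D, E
step 1: A enq(59) — queue <59>
step 2: B enq(70) — queue <59,70>
step 3: C deq() → 59 — queue <70>
step 4: D deq() → 70 — queue <>
step 5: E deq() → empty — queue <>

linearizable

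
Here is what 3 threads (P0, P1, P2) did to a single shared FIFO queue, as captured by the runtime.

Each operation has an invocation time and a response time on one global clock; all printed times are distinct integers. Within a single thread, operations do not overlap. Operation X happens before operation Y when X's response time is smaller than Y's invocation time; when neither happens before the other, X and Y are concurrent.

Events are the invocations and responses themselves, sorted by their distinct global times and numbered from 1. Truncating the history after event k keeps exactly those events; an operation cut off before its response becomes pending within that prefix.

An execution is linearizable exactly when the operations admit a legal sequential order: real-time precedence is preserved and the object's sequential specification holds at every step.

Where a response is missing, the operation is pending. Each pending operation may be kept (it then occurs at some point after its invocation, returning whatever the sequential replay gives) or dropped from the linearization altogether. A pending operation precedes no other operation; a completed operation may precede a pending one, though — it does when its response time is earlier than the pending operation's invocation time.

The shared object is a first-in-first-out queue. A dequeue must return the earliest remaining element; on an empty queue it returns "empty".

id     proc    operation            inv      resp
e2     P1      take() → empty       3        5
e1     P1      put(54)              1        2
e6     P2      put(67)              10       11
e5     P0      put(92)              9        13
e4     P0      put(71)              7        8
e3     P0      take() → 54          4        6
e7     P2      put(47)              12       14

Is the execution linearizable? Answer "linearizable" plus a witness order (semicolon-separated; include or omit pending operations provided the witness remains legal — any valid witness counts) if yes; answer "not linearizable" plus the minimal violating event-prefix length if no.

1. e1 put(54), leaving queue <54>
2. e3 take() → 54, leaving queue <>
3. e2 take() → empty, leaving queue <>
4. e4 put(71), leaving queue <71>
5. e5 put(92), leaving queue <71,92>
6. e6 put(67), leaving queue <71,92,67>
7. e7 put(47), leaving queue <71,92,67,47>

linearizable — witness: e1; e3; e2; e4; e5; e6; e7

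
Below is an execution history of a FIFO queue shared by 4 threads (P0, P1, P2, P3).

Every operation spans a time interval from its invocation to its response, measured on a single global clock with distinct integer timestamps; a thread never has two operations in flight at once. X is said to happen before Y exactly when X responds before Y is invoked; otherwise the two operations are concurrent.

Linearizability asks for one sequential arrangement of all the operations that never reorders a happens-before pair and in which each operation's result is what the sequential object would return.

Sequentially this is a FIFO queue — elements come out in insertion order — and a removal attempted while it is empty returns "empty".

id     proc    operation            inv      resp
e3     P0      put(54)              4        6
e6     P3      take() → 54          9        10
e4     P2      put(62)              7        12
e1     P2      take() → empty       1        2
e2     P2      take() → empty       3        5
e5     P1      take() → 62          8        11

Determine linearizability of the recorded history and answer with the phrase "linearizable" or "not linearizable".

linearizable

one valid linearization: e1, e2, e3, e4, e6, e5
step 1: e1 take() → empty — queue <>
step 2: e2 take() → empty — queue <>
step 3: e3 put(54) — queue <54>
step 4: e4 put(62) — queue <54,62>
step 5: e6 take() → 54 — queue <62>
step 6: e5 take() → 62 — queue <>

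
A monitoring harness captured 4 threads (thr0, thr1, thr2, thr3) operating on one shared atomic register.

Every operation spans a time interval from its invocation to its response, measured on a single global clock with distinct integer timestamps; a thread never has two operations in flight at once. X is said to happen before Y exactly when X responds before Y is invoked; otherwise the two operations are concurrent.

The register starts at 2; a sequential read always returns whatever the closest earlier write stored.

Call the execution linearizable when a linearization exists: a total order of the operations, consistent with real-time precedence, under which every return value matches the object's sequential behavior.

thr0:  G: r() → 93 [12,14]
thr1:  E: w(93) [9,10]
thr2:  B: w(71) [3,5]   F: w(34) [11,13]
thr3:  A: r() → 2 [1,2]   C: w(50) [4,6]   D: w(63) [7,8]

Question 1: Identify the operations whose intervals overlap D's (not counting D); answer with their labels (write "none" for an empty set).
D spans [7,8]: anything still running between times 7 and 8 counts as concurrent
A [1,2]: before
B [3,5]: before
C [4,6]: before
E [9,10]: after
F [11,13]: after
G [12,14]: after

none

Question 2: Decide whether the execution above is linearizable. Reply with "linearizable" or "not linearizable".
one valid linearization: A, B, C, D, E, G, F
1. A r() → 2, leaving value 2
2. B w(71), leaving value 71
3. C w(50), leaving value 50
4. D w(63), leaving value 63
5. E w(93), leaving value 93
6. G r() → 93, leaving value 93
7. F w(34), leaving value 34

linearizable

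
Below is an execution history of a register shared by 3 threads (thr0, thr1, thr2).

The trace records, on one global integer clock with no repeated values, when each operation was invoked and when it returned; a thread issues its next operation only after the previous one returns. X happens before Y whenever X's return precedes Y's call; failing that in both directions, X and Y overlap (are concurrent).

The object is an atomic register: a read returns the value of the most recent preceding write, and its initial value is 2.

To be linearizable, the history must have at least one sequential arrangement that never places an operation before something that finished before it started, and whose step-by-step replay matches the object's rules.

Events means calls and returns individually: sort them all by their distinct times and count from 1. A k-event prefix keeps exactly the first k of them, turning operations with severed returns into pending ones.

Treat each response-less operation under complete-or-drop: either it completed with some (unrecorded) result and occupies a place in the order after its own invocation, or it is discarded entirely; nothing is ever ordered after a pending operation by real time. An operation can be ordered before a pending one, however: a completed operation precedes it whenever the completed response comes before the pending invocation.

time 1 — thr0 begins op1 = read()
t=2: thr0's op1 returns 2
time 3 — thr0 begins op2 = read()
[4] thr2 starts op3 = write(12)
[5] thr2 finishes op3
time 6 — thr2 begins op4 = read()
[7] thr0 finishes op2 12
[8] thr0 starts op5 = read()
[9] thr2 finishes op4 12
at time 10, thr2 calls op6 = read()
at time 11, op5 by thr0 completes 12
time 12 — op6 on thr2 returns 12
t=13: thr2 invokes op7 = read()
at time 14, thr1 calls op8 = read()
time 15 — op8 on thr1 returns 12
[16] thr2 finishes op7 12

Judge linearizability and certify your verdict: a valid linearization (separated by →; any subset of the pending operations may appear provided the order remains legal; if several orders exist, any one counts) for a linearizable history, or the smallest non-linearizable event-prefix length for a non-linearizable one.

linearizable — witness: op1 → op3 → op2 → op4 → op5 → op6 → op7 → op8

step 1: op1 read() → 2 — value 2
step 2: op3 write(12) — value 12
step 3: op2 read() → 12 — value 12
step 4: op4 read() → 12 — value 12
step 5: op5 read() → 12 — value 12
step 6: op6 read() → 12 — value 12
step 7: op7 read() → 12 — value 12
step 8: op8 read() → 12 — value 12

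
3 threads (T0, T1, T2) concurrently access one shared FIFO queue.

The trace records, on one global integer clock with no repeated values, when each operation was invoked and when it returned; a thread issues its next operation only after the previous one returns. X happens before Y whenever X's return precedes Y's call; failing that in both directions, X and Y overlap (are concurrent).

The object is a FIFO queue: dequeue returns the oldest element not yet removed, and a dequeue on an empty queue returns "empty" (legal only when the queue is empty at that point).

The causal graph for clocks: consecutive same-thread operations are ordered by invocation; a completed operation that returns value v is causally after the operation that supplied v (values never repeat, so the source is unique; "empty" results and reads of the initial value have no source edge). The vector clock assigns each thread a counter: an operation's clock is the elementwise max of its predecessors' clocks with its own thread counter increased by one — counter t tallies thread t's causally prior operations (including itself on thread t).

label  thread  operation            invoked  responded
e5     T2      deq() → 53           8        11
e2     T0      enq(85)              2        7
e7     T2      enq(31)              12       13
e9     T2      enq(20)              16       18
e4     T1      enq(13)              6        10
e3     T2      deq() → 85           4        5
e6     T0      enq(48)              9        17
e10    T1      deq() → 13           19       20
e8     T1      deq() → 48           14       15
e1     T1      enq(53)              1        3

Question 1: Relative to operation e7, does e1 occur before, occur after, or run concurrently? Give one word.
e1 spans [1,3], e7 spans [12,13]
resp(e1)=3 < inv(e7)=12

before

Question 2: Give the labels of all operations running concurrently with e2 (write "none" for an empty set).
e2 runs from 2 to 7; window-overlapping ops are concurrent
e1 [1,3]: concurrent
e3 [4,5]: concurrent
e4 [6,10]: concurrent
e5 [8,11]: after
e6 [9,17]: after
e7 [12,13]: after
e8 [14,15]: after
e9 [16,18]: after
e10 [19,20]: after

e1, e3, e4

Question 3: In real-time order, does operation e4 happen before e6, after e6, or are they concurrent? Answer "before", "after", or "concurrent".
e4 spans [6,10], e6 spans [9,17]
the intervals overlap in both directions

concurrent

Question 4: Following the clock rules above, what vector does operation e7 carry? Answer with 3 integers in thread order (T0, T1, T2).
root op e1, invoked 1: fresh clock plus T1's own tick → (0, 1, 0)
root op e2, invoked 2: fresh clock plus T0's own tick → (1, 0, 0)
e4 (invocation 6): componentwise max over VC(e1)=(0, 1, 0), +1 at T1, giving (0, 2, 0)
e3 (invocation 4): componentwise max over VC(e2)=(1, 0, 0), +1 at T2, giving (1, 0, 1)
e6 (invocation 9): componentwise max over VC(e2)=(1, 0, 0), +1 at T0, giving (2, 0, 0)
e5 (invocation 8): componentwise max over VC(e1)=(0, 1, 0), VC(e3)=(1, 0, 1), +1 at T2, giving (1, 1, 2)
e7 (invocation 12): componentwise max over VC(e5)=(1, 1, 2), +1 at T2, giving (1, 1, 3)
e8 (invocation 14): componentwise max over VC(e4)=(0, 2, 0), VC(e6)=(2, 0, 0), +1 at T1, giving (2, 3, 0)
e9 (invocation 16): componentwise max over VC(e7)=(1, 1, 3), +1 at T2, giving (1, 1, 4)
e10 (invocation 19): componentwise max over VC(e4)=(0, 2, 0), VC(e8)=(2, 3, 0), +1 at T1, giving (2, 4, 0)
target: VC(e7) = (1, 1, 3)

(1, 1, 3)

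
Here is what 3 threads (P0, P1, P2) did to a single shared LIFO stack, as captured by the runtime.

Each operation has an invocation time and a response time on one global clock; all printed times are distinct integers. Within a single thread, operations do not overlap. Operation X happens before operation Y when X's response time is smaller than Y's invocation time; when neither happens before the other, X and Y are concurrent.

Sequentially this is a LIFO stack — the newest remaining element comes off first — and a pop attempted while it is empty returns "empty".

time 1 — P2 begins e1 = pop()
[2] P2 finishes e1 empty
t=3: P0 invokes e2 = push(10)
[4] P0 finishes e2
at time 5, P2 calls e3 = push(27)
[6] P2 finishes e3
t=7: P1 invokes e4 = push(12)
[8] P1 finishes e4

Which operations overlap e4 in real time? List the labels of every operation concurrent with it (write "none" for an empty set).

e4 spans [7,8]; an op avoiding the whole window 7..8 is ordered, any other is concurrent
e1 [1,2]: before
e2 [3,4]: before
e3 [5,6]: before

none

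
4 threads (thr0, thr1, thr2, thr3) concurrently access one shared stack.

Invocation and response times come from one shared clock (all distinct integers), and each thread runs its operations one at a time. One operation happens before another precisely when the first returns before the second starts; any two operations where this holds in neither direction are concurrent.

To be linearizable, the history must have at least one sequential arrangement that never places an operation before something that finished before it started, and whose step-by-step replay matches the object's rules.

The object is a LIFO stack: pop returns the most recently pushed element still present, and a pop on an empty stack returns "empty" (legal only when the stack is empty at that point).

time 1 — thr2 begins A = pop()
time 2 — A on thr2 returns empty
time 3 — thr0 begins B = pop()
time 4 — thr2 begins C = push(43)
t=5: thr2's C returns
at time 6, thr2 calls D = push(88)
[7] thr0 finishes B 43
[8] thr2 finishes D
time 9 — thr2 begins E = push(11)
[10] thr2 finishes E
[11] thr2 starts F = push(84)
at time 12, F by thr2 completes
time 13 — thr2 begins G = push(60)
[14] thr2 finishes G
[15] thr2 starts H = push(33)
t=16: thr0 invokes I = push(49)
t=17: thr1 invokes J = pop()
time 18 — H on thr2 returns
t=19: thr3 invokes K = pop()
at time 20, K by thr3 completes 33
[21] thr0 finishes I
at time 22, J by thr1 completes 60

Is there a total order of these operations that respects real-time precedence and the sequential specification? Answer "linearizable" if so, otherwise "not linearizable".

witness order: A, C, B, D, E, F, G, H, K, J, I
1. A pop() → empty, leaving stack <>
2. C push(43), leaving stack <43>
3. B pop() → 43, leaving stack <>
4. D push(88), leaving stack <88>
5. E push(11), leaving stack <88,11>
6. F push(84), leaving stack <88,11,84>
7. G push(60), leaving stack <88,11,84,60>
8. H push(33), leaving stack <88,11,84,60,33>
9. K pop() → 33, leaving stack <88,11,84,60>
10. J pop() → 60, leaving stack <88,11,84>
11. I push(49), leaving stack <88,11,84,49>

linearizable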